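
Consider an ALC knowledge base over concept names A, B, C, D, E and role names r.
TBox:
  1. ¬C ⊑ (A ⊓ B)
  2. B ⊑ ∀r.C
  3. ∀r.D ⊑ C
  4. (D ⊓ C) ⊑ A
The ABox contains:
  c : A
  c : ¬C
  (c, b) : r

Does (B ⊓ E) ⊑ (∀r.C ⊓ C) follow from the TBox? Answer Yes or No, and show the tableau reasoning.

No

1. (B ⊓ E) ⊑ (∀r.C ⊓ C)  ⇔  ((B ⊓ E) ⊓ (∃r.¬C ⊔ ¬C)) unsat w.r.t. T
   apply at x₀: B⊑∀r.C
   open: L(x₀) ⊇ {A, B, E, ¬C, ∀r.C, …} (+ ∃-successors)
2. Hence (B ⊓ E) ⊑ (∀r.C ⊓ C): not entailed.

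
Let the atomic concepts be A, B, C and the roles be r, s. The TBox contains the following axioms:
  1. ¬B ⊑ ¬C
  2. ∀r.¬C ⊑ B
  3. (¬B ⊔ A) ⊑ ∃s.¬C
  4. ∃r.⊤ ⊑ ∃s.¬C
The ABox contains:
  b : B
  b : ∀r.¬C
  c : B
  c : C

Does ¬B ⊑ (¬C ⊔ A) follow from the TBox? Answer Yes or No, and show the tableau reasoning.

1. ¬B ⊑ (¬C ⊔ A)  ⇔  (¬B ⊓ (C ⊓ ¬A)) unsat w.r.t. T
   all branches close; clash {C, ¬C} at x₀
2. Hence ¬B ⊑ (¬C ⊔ A): entailed.

Yes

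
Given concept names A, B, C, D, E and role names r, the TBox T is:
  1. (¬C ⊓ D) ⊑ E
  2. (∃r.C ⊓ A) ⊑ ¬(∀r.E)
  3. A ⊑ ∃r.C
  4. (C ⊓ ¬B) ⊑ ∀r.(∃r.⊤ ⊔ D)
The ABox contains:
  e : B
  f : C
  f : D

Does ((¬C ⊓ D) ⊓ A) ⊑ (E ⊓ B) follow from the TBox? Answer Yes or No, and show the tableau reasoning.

No

1. ((¬C ⊓ D) ⊓ A) ⊑ (E ⊓ B)  ⇔  (((¬C ⊓ D) ⊓ A) ⊓ (¬E ⊔ ¬B)) unsat w.r.t. T
   apply at x₀: (¬C ⊓ D)⊑E; A⊑∃r.C
   open: L(x₀) ⊇ {A, D, E, ¬B, ¬C, …} (+ ∃-successors)
2. Hence ((¬C ⊓ D) ⊓ A) ⊑ (E ⊓ B): not entailed.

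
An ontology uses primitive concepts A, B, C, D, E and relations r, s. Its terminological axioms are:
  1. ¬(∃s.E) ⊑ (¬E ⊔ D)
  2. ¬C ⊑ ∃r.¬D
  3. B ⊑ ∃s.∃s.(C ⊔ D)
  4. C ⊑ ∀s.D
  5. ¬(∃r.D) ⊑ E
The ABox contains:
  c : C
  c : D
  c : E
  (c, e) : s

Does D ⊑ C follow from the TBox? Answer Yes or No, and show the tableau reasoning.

No

1. D ⊑ C  ⇔  (D ⊓ ¬C) unsat w.r.t. T
   apply at x₀: ¬C⊑∃r.¬D
   open: L(x₀) ⊇ {D, ¬B, ¬C, ∃r.D, ∃r.¬D, …} (+ ∃-successors)
2. Hence D ⊑ C: not entailed.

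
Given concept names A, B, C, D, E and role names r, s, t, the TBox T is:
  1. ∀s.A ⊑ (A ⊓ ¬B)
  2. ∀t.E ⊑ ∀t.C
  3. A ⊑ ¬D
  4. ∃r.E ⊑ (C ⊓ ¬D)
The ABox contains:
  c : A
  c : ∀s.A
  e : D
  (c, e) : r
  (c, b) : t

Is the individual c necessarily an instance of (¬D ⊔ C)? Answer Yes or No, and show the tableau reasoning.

1. c : (¬D ⊔ C)?  L(c) = {A, ∀s.A} ∪ {(D ⊓ ¬C)}
   clash {D, ¬D} at c — c ∈ (¬D ⊔ C)
2. Hence c : (¬D ⊔ C): entailed.

Yes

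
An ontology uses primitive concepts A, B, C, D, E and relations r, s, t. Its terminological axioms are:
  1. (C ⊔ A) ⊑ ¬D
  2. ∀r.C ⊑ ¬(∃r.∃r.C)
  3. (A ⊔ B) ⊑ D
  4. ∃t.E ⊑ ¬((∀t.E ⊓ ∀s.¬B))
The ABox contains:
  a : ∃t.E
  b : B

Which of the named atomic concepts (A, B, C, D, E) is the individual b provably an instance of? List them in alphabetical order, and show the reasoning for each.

1. b : A?  L(b) = {B} ∪ {¬A}
   open: L(b) ⊇ {B, D, ¬A, ¬C, ∀t.¬E, …} (+ ∃-successors) — b ∉ A possible
2. b : B?  L(b) = {B} ∪ {¬B}
   clash {B, ¬B} at b — b ∈ B
3. b : C?  L(b) = {B} ∪ {¬C}
   open: L(b) ⊇ {B, D, ¬A, ¬C, ∀t.¬E, …} (+ ∃-successors) — b ∉ C possible
4. b : D?  L(b) = {B} ∪ {¬D}
   clash {D, ¬D} at b — b ∈ D
5. b : E?  L(b) = {B} ∪ {¬E}
   open: L(b) ⊇ {B, D, ¬A, ¬C, ¬E, …} (+ ∃-successors) — b ∉ E possible
6. Entailed for b: {B, D}

{B, D}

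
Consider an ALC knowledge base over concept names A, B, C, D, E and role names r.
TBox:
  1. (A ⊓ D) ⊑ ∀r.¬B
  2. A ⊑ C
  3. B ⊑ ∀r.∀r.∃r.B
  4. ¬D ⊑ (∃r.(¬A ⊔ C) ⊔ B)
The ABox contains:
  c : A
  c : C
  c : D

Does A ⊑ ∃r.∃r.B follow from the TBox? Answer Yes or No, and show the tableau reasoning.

1. A ⊑ ∃r.∃r.B  ⇔  (A ⊓ ∀r.∀r.¬B) unsat w.r.t. T
   apply at x₀: A⊑C
   open: L(x₀) ⊇ {A, C, ¬B, ¬D, ∀r.∀r.¬B, …} (+ ∃-successors)
2. Hence A ⊑ ∃r.∃r.B: not entailed.

No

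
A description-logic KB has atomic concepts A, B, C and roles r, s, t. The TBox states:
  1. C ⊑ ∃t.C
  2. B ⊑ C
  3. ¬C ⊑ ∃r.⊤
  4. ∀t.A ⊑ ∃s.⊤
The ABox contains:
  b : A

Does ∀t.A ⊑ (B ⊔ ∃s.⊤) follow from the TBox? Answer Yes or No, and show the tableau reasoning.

Yes

1. ∀t.A ⊑ (B ⊔ ∃s.⊤)  ⇔  (∀t.A ⊓ (¬B ⊓ ∀s.⊥)) unsat w.r.t. T
   all branches close; clash ⊥ at an ∃-successor
2. Hence ∀t.A ⊑ (B ⊔ ∃s.⊤): entailed.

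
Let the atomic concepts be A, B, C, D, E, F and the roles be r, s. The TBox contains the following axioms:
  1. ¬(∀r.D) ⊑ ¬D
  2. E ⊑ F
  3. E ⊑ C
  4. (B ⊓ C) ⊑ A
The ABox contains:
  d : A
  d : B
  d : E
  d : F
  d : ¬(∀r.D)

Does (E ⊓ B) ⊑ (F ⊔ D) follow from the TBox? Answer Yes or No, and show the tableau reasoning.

1. (E ⊓ B) ⊑ (F ⊔ D)  ⇔  ((E ⊓ B) ⊓ (¬F ⊓ ¬D)) unsat w.r.t. T
   all branches close; clash {F, ¬F} at x₀
2. Hence (E ⊓ B) ⊑ (F ⊔ D): entailed.

Yes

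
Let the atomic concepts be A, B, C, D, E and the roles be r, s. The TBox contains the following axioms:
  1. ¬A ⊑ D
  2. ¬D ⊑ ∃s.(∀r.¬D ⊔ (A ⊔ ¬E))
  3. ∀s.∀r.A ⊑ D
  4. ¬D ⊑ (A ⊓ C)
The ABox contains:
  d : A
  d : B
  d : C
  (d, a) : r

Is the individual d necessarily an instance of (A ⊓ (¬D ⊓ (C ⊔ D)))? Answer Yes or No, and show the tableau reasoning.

1. d : (A ⊓ (¬D ⊓ (C ⊔ D)))?  L(d) = {A, B, C} ∪ {(¬A ⊔ (D ⊔ (¬C ⊓ ¬D)))}
   open: L(d) ⊇ {A, B, C, D} — d ∉ (A ⊓ (¬D ⊓ (C ⊔ D))) possible
2. Hence d : (A ⊓ (¬D ⊓ (C ⊔ D))): not entailed.

No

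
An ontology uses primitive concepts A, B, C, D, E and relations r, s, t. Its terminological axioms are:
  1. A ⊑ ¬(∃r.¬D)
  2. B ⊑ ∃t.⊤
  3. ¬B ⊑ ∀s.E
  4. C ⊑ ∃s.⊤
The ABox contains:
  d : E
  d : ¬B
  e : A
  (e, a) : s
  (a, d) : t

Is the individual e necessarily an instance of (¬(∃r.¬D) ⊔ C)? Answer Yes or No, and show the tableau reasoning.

Yes

1. e : (¬(∃r.¬D) ⊔ C)?  L(e) = {A} ∪ {(∃r.¬D ⊓ ¬C)}
   clash {D, ¬D} at an ∃-successor — e ∈ (¬(∃r.¬D) ⊔ C)
2. Hence e : (¬(∃r.¬D) ⊔ C): entailed.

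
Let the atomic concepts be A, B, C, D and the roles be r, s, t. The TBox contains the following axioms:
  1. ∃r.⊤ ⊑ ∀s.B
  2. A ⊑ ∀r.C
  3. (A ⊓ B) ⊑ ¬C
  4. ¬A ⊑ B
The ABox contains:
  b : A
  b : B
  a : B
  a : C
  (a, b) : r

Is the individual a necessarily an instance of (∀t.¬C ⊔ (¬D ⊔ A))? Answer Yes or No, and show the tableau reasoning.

No

1. a : (∀t.¬C ⊔ (¬D ⊔ A))?  L(a) = {B, C} ∪ {(∃t.C ⊓ (D ⊓ ¬A))}
   open: L(a) ⊇ {B, C, D, ¬A, ∀s.B, …} (+ ∃-successors) — a ∉ (∀t.¬C ⊔ (¬D ⊔ A)) possible
2. Hence a : (∀t.¬C ⊔ (¬D ⊔ A)): not entailed.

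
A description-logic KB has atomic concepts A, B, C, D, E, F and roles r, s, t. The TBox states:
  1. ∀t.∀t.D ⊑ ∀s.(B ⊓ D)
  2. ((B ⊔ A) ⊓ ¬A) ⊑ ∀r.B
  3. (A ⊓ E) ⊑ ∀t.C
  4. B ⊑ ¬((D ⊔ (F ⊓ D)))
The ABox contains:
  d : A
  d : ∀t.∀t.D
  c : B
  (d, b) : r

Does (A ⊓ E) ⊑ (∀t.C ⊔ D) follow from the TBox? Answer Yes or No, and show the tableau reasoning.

Yes

1. (A ⊓ E) ⊑ (∀t.C ⊔ D)  ⇔  ((A ⊓ E) ⊓ (∃t.¬C ⊓ ¬D)) unsat w.r.t. T
   all branches close; clash {C, ¬C} at an ∃-successor
2. Hence (A ⊓ E) ⊑ (∀t.C ⊔ D): entailed.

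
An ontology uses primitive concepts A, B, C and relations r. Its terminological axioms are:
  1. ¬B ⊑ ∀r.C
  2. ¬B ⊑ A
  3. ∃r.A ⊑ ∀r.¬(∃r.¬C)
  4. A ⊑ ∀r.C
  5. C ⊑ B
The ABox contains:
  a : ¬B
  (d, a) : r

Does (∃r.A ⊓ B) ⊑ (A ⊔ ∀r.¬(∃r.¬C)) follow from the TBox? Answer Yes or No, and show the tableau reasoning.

Yes

1. (∃r.A ⊓ B) ⊑ (A ⊔ ∀r.¬(∃r.¬C))  ⇔  ((∃r.A ⊓ B) ⊓ (¬A ⊓ ∃r.∃r.¬C)) unsat w.r.t. T
   all branches close; clash {C, ¬C} at an ∃-successor
2. Hence (∃r.A ⊓ B) ⊑ (A ⊔ ∀r.¬(∃r.¬C)): entailed.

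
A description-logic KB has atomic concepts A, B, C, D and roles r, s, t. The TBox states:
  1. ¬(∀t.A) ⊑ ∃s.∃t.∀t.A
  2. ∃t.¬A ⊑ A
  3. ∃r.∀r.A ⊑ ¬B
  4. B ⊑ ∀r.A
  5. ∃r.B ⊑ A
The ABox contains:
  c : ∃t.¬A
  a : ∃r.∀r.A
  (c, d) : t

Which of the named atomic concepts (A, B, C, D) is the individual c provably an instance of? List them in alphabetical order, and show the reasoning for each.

1. c : A?  L(c) = {∃t.¬A} ∪ {¬A}
   clash {A, ¬A} at c — c ∈ A
2. c : B?  L(c) = {∃t.¬A} ∪ {¬B}
   apply at c: ¬(∀t.A)⊑∃s.∃t.∀t.A; ∃t.¬A⊑A
   open: L(c) ⊇ {A, ¬B, ∃s.∃t.∀t.A, ∃t.¬A} (+ ∃-successors) — c ∉ B possible
3. c : C?  L(c) = {∃t.¬A} ∪ {¬C}
   apply at c: ¬(∀t.A)⊑∃s.∃t.∀t.A; ∃t.¬A⊑A
   open: L(c) ⊇ {A, ¬B, ¬C, ∃s.∃t.∀t.A, ∃t.¬A} (+ ∃-successors) — c ∉ C possible
4. c : D?  L(c) = {∃t.¬A} ∪ {¬D}
   apply at c: ¬(∀t.A)⊑∃s.∃t.∀t.A; ∃t.¬A⊑A
   open: L(c) ⊇ {A, ¬B, ¬D, ∃s.∃t.∀t.A, ∃t.¬A} (+ ∃-successors) — c ∉ D possible
5. Entailed for c: {A}

{A}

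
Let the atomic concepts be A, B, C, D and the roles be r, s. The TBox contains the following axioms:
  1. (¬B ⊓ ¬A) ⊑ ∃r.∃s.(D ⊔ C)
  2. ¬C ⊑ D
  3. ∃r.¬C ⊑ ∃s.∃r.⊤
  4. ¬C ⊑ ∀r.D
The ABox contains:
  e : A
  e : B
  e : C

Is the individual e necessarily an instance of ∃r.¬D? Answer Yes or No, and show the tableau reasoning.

1. e : ∃r.¬D?  L(e) = {A, B, C} ∪ {∀r.D}
   open: L(e) ⊇ {A, B, C, ∀r.C, ∀r.D} — e ∉ ∃r.¬D possible
2. Hence e : ∃r.¬D: not entailed.

No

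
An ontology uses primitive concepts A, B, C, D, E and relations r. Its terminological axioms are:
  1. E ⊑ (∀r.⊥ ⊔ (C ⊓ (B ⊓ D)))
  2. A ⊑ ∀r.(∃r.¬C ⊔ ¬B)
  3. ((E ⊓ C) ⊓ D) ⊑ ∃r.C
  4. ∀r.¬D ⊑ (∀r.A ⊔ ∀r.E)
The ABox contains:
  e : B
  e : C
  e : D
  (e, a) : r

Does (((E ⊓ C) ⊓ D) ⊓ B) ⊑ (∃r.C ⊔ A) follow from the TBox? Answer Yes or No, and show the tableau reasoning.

Yes

1. (((E ⊓ C) ⊓ D) ⊓ B) ⊑ (∃r.C ⊔ A)  ⇔  ((((E ⊓ C) ⊓ D) ⊓ B) ⊓ (∀r.¬C ⊓ ¬A)) unsat w.r.t. T
   all branches close; clash {C, ¬C} at an ∃-successor
2. Hence (((E ⊓ C) ⊓ D) ⊓ B) ⊑ (∃r.C ⊔ A): entailed.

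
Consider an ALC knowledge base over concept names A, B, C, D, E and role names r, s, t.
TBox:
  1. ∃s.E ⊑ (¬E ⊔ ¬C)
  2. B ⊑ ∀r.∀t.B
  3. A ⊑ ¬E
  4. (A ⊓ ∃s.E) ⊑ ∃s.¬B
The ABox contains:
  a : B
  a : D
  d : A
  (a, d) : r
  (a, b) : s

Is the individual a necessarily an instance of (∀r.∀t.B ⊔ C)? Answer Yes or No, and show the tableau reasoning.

Yes

1. a : (∀r.∀t.B ⊔ C)?  L(a) = {B, D} ∪ {(∃r.∃t.¬B ⊓ ¬C)}
   clash {B, ¬B} at an ∃-successor — a ∈ (∀r.∀t.B ⊔ C)
2. Hence a : (∀r.∀t.B ⊔ C): entailed.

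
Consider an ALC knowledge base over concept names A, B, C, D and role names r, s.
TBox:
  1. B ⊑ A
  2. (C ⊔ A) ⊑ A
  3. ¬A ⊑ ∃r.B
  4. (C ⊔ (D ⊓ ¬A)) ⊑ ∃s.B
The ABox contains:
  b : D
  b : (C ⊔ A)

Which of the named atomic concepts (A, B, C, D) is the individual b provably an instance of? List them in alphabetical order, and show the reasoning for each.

1. b : A?  L(b) = {D, (C ⊔ A)} ∪ {¬A}
   clash {A, ¬A} at b — b ∈ A
2. b : B?  L(b) = {D, (C ⊔ A)} ∪ {¬B}
   apply at b: (C ⊔ A)⊑A
   open: L(b) ⊇ {A, C, D, ¬B, ∃s.B} (+ ∃-successors) — b ∉ B possible
3. b : C?  L(b) = {D, (C ⊔ A)} ∪ {¬C}
   apply at b: (C ⊔ A)⊑A
   open: L(b) ⊇ {A, D, ¬C} — b ∉ C possible
4. b : D?  L(b) = {D, (C ⊔ A)} ∪ {¬D}
   clash {D, ¬D} at b — b ∈ D
5. Entailed for b: {A, D}

{A, D}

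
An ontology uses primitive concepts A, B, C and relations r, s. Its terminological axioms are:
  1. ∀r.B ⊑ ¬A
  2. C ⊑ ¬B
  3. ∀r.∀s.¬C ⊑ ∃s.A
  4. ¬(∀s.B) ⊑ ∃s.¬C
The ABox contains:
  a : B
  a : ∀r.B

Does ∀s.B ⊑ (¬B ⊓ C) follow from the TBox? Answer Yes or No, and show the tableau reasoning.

1. ∀s.B ⊑ (¬B ⊓ C)  ⇔  (∀s.B ⊓ (B ⊔ ¬C)) unsat w.r.t. T
   open: L(x₀) ⊇ {B, ¬C, ∀s.B, ∃r.¬B, ∃r.∃s.C} (+ ∃-successors)
2. Hence ∀s.B ⊑ (¬B ⊓ C): not entailed.

No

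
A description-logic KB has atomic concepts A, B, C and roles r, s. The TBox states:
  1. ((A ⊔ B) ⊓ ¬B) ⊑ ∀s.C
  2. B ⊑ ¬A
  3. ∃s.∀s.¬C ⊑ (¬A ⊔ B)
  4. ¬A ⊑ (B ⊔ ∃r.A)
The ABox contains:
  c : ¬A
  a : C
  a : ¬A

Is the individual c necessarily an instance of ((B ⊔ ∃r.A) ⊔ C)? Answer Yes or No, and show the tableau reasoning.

Yes

1. c : ((B ⊔ ∃r.A) ⊔ C)?  L(c) = {¬A} ∪ {((¬B ⊓ ∀r.¬A) ⊓ ¬C)}
   clash {A, ¬A} at an ∃-successor — c ∈ ((B ⊔ ∃r.A) ⊔ C)
2. Hence c : ((B ⊔ ∃r.A) ⊔ C): entailed.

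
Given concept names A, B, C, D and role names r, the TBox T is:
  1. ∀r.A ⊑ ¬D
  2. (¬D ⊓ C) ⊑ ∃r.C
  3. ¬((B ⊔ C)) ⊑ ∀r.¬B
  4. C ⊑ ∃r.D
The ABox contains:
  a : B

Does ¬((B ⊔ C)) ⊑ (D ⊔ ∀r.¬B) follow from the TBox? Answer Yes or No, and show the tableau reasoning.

Yes

1. ¬((B ⊔ C)) ⊑ (D ⊔ ∀r.¬B)  ⇔  ((¬B ⊓ ¬C) ⊓ (¬D ⊓ ∃r.B)) unsat w.r.t. T
   all branches close; clash {B, ¬B} at an ∃-successor
2. Hence ¬((B ⊔ C)) ⊑ (D ⊔ ∀r.¬B): entailed.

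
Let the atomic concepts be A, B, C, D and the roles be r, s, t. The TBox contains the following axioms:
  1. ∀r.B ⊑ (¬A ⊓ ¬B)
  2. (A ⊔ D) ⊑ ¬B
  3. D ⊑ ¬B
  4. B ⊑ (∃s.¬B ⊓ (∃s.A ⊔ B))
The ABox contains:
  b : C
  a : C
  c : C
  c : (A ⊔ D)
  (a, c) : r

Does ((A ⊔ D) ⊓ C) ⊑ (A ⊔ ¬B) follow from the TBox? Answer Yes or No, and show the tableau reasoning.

1. ((A ⊔ D) ⊓ C) ⊑ (A ⊔ ¬B)  ⇔  (((A ⊔ D) ⊓ C) ⊓ (¬A ⊓ B)) unsat w.r.t. T
   all branches close; clash {B, ¬B} at x₀
2. Hence ((A ⊔ D) ⊓ C) ⊑ (A ⊔ ¬B): entailed.

Yes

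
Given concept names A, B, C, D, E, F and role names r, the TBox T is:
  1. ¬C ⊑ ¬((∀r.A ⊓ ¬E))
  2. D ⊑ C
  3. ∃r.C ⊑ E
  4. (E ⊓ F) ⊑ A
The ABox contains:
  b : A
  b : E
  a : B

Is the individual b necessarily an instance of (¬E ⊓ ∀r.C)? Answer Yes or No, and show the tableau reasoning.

No

1. b : (¬E ⊓ ∀r.C)?  L(b) = {A, E} ∪ {(E ⊔ ∃r.¬C)}
   open: L(b) ⊇ {A, C, E, ¬D} — b ∉ (¬E ⊓ ∀r.C) possible
2. Hence b : (¬E ⊓ ∀r.C): not entailed.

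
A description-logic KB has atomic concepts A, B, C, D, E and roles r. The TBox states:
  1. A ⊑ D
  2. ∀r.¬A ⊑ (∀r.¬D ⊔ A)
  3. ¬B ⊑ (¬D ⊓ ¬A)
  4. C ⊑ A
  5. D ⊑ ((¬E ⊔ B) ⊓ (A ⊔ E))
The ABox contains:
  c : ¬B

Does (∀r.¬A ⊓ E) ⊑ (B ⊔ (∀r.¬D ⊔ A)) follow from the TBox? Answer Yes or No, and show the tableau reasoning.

1. (∀r.¬A ⊓ E) ⊑ (B ⊔ (∀r.¬D ⊔ A))  ⇔  ((∀r.¬A ⊓ E) ⊓ (¬B ⊓ (∃r.D ⊓ ¬A))) unsat w.r.t. T
   all branches close; clash {A, ¬A} at x₀
2. Hence (∀r.¬A ⊓ E) ⊑ (B ⊔ (∀r.¬D ⊔ A)): entailed.

Yes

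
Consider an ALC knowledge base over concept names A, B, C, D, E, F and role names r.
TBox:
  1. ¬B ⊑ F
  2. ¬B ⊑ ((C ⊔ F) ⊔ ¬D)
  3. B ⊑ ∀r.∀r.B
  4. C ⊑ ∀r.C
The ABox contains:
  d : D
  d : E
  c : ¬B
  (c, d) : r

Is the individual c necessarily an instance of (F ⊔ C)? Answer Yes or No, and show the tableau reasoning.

1. c : (F ⊔ C)?  L(c) = {¬B} ∪ {(¬F ⊓ ¬C)}
   clash {F, ¬F} at c — c ∈ (F ⊔ C)
2. Hence c : (F ⊔ C): entailed.

Yes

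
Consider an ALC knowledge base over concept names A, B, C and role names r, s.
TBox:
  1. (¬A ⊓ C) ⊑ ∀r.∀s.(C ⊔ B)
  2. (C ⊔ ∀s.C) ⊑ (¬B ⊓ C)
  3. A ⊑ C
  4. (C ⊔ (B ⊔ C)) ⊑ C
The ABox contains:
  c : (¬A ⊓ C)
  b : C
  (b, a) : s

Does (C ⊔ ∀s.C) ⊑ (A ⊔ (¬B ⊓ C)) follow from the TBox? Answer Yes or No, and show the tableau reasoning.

1. (C ⊔ ∀s.C) ⊑ (A ⊔ (¬B ⊓ C))  ⇔  ((C ⊔ ∀s.C) ⊓ (¬A ⊓ (B ⊔ ¬C))) unsat w.r.t. T
   all branches close; clash {C, ¬C} at x₀
2. Hence (C ⊔ ∀s.C) ⊑ (A ⊔ (¬B ⊓ C)): entailed.

Yes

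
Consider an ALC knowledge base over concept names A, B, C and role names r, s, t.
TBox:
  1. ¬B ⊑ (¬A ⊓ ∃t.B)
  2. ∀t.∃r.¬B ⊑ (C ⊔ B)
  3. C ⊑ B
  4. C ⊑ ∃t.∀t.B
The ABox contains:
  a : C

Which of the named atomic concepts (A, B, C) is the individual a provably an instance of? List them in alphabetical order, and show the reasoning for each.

{B, C}

1. a : A?  L(a) = {C} ∪ {¬A}
   apply at a: C⊑B; C⊑∃t.∀t.B
   open: L(a) ⊇ {B, C, ¬A, ∃t.∀r.B, ∃t.∀t.B} (+ ∃-successors) — a ∉ A possible
2. a : B?  L(a) = {C} ∪ {¬B}
   clash {B, ¬B} at a — a ∈ B
3. a : C?  L(a) = {C} ∪ {¬C}
   clash {C, ¬C} at a — a ∈ C
4. Entailed for a: {B, C}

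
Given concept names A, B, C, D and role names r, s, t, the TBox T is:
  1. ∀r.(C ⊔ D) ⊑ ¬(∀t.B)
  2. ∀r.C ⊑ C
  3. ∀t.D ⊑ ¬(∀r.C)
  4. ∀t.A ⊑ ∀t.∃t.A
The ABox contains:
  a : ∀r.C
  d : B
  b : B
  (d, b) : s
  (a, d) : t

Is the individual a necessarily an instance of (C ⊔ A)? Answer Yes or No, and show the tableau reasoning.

Yes

1. a : (C ⊔ A)?  L(a) = {∀r.C} ∪ {(¬C ⊓ ¬A)}
   clash {C, ¬C} at a — a ∈ (C ⊔ A)
2. Hence a : (C ⊔ A): entailed.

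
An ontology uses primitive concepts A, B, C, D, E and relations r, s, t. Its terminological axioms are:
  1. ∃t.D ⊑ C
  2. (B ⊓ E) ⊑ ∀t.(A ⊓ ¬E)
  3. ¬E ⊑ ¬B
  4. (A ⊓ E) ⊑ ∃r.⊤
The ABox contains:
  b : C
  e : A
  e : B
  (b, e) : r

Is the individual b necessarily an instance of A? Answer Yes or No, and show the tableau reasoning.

No

1. b : A?  L(b) = {C} ∪ {¬A}
   open: L(b) ⊇ {C, E, ¬A, ¬B} — b ∉ A possible
2. Hence b : A: not entailed.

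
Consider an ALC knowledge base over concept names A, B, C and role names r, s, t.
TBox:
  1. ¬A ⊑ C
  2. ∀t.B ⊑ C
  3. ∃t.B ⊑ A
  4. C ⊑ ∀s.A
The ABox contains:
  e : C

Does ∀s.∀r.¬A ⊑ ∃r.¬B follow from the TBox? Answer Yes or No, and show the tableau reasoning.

No

1. ∀s.∀r.¬A ⊑ ∃r.¬B  ⇔  (∀s.∀r.¬A ⊓ ∀r.B) unsat w.r.t. T
   open: L(x₀) ⊇ {A, ¬C, ∀r.B, ∀s.∀r.¬A, ∃t.¬B} (+ ∃-successors)
2. Hence ∀s.∀r.¬A ⊑ ∃r.¬B: not entailed.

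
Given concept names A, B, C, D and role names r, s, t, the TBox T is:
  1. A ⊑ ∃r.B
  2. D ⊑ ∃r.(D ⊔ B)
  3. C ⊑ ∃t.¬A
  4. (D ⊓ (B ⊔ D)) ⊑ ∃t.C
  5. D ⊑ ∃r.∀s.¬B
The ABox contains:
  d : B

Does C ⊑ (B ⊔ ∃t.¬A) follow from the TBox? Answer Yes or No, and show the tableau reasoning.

1. C ⊑ (B ⊔ ∃t.¬A)  ⇔  (C ⊓ (¬B ⊓ ∀t.A)) unsat w.r.t. T
   all branches close; clash {A, ¬A} at an ∃-successor
2. Hence C ⊑ (B ⊔ ∃t.¬A): entailed.

Yes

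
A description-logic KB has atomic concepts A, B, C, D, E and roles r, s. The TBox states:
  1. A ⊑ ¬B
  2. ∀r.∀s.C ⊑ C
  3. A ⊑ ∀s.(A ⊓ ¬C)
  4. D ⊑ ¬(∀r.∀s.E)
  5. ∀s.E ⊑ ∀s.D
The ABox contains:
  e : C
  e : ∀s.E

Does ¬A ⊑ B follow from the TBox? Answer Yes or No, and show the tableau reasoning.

No

1. ¬A ⊑ B  ⇔  (¬A ⊓ ¬B) unsat w.r.t. T
   open: L(x₀) ⊇ {¬A, ¬B, ¬D, ∃r.∃s.¬C, ∃s.¬E} (+ ∃-successors)
2. Hence ¬A ⊑ B: not entailed.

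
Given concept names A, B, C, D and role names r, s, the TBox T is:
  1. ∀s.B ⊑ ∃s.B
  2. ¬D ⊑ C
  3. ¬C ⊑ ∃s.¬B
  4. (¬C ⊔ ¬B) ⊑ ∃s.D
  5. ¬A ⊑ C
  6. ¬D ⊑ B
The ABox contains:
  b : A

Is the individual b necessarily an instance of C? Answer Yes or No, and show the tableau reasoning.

1. b : C?  L(b) = {A} ∪ {¬C}
   apply at b: ¬C⊑∃s.¬B
   open: L(b) ⊇ {A, D, ¬C, ∃s.D, ∃s.¬B} (+ ∃-successors) — b ∉ C possible
2. Hence b : C: not entailed.

No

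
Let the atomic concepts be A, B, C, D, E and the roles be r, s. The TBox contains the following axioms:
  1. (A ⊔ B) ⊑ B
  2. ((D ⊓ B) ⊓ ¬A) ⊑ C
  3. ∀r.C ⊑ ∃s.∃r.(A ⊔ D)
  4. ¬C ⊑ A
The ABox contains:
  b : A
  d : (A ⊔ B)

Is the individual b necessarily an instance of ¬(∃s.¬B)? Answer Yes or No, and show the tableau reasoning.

No

1. b : ¬(∃s.¬B)?  L(b) = {A} ∪ {∃s.¬B}
   open: L(b) ⊇ {A, B, ∃r.¬C, ∃s.¬B} (+ ∃-successors) — b ∉ ¬(∃s.¬B) possible
2. Hence b : ¬(∃s.¬B): not entailed.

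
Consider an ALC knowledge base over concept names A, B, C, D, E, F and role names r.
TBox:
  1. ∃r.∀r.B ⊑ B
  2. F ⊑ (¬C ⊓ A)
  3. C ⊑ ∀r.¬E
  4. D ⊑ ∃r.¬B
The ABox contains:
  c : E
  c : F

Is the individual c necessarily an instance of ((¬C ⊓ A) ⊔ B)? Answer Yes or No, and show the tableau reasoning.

1. c : ((¬C ⊓ A) ⊔ B)?  L(c) = {E, F} ∪ {((C ⊔ ¬A) ⊓ ¬B)}
   clash {A, ¬A} at c — c ∈ ((¬C ⊓ A) ⊔ B)
2. Hence c : ((¬C ⊓ A) ⊔ B): entailed.

Yes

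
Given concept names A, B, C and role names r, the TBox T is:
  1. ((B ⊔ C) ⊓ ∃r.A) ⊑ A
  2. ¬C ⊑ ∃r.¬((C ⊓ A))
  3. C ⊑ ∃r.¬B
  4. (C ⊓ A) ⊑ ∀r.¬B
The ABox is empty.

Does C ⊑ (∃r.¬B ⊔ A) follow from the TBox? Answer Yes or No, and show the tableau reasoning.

1. C ⊑ (∃r.¬B ⊔ A)  ⇔  (C ⊓ (∀r.B ⊓ ¬A)) unsat w.r.t. T
   all branches close; clash {A, ¬A} at x₀
2. Hence C ⊑ (∃r.¬B ⊔ A): entailed.

Yes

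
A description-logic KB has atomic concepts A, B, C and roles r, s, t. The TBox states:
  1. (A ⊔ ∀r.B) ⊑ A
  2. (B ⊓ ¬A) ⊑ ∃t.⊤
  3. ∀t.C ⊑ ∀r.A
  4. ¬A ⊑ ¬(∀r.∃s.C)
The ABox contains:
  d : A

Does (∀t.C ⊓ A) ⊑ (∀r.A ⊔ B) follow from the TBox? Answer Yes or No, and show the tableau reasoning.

Yes

1. (∀t.C ⊓ A) ⊑ (∀r.A ⊔ B)  ⇔  ((∀t.C ⊓ A) ⊓ (∃r.¬A ⊓ ¬B)) unsat w.r.t. T
   all branches close; clash {A, ¬A} at an ∃-successor
2. Hence (∀t.C ⊓ A) ⊑ (∀r.A ⊔ B): entailed.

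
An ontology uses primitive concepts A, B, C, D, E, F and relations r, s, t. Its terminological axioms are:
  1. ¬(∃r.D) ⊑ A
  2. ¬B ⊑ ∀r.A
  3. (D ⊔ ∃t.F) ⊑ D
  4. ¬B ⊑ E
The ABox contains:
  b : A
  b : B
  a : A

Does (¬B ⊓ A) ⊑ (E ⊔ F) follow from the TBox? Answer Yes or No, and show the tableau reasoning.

1. (¬B ⊓ A) ⊑ (E ⊔ F)  ⇔  ((¬B ⊓ A) ⊓ (¬E ⊓ ¬F)) unsat w.r.t. T
   all branches close; clash {E, ¬E} at x₀
2. Hence (¬B ⊓ A) ⊑ (E ⊔ F): entailed.

Yes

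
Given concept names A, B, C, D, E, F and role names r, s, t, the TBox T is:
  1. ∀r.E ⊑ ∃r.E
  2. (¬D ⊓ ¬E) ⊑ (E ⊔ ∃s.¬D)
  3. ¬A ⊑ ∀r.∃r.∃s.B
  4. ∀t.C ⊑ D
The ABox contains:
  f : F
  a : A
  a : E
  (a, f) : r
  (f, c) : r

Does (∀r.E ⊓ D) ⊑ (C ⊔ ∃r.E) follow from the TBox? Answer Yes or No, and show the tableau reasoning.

Yes

1. (∀r.E ⊓ D) ⊑ (C ⊔ ∃r.E)  ⇔  ((∀r.E ⊓ D) ⊓ (¬C ⊓ ∀r.¬E)) unsat w.r.t. T
   all branches close; clash {E, ¬E} at an ∃-successor
2. Hence (∀r.E ⊓ D) ⊑ (C ⊔ ∃r.E): entailed.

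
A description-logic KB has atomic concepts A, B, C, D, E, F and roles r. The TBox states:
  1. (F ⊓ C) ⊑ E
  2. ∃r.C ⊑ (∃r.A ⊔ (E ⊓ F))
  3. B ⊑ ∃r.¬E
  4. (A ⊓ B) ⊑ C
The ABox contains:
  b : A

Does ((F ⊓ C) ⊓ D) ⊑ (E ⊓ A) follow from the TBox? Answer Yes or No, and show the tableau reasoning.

No

1. ((F ⊓ C) ⊓ D) ⊑ (E ⊓ A)  ⇔  (((F ⊓ C) ⊓ D) ⊓ (¬E ⊔ ¬A)) unsat w.r.t. T
   apply at x₀: (F ⊓ C)⊑E
   open: L(x₀) ⊇ {C, D, E, F, ¬A, …}
2. Hence ((F ⊓ C) ⊓ D) ⊑ (E ⊓ A): not entailed.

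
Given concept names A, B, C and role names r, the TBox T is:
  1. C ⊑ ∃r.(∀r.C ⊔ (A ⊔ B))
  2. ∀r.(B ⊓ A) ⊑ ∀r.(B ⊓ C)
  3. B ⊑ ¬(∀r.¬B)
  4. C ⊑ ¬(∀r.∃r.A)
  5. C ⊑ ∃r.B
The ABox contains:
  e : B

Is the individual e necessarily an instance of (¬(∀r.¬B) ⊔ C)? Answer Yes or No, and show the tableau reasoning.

Yes

1. e : (¬(∀r.¬B) ⊔ C)?  L(e) = {B} ∪ {(∀r.¬B ⊓ ¬C)}
   clash {B, ¬B} at an ∃-successor — e ∈ (¬(∀r.¬B) ⊔ C)
2. Hence e : (¬(∀r.¬B) ⊔ C): entailed.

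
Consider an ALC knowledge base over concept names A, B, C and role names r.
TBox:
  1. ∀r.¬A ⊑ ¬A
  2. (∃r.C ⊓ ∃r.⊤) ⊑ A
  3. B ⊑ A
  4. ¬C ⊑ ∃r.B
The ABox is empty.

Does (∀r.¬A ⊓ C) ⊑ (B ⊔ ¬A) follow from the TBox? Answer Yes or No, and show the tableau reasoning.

Yes

1. (∀r.¬A ⊓ C) ⊑ (B ⊔ ¬A)  ⇔  ((∀r.¬A ⊓ C) ⊓ (¬B ⊓ A)) unsat w.r.t. T
   all branches close; clash {A, ¬A} at x₀
2. Hence (∀r.¬A ⊓ C) ⊑ (B ⊔ ¬A): entailed.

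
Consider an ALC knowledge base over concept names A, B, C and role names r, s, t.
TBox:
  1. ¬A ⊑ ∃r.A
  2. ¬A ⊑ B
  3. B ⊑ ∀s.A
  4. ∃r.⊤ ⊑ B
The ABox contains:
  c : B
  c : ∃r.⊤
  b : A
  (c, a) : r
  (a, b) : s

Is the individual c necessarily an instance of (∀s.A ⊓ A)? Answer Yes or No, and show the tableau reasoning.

No

1. c : (∀s.A ⊓ A)?  L(c) = {B, ∃r.⊤} ∪ {(∃s.¬A ⊔ ¬A)}
   apply at c: B⊑∀s.A
   open: L(c) ⊇ {B, ¬A, ∀s.A, ∃r.A, ∃r.⊤} (+ ∃-successors) — c ∉ (∀s.A ⊓ A) possible
2. Hence c : (∀s.A ⊓ A): not entailed.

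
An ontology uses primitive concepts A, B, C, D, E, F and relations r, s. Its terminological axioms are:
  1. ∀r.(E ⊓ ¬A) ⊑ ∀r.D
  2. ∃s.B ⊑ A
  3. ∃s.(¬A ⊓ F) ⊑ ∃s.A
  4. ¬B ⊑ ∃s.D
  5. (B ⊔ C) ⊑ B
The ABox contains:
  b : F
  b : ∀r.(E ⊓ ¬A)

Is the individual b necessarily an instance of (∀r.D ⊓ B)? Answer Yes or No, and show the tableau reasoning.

1. b : (∀r.D ⊓ B)?  L(b) = {F, ∀r.(E ⊓ ¬A)} ∪ {(∃r.¬D ⊔ ¬B)}
   apply at b: ∀r.(E ⊓ ¬A)⊑∀r.D
   open: L(b) ⊇ {F, ¬B, ¬C, ∀r.(E ⊓ ¬A), ∀r.D, …} (+ ∃-successors) — b ∉ (∀r.D ⊓ B) possible
2. Hence b : (∀r.D ⊓ B): not entailed.

No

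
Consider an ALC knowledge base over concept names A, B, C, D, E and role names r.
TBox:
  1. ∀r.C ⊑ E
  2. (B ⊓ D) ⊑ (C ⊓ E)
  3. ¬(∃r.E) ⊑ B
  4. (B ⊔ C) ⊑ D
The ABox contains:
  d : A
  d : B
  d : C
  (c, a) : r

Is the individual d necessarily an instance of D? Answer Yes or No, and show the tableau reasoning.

1. d : D?  L(d) = {A, B, C} ∪ {¬D}
   clash {D, ¬D} at d — d ∈ D
2. Hence d : D: entailed.

Yes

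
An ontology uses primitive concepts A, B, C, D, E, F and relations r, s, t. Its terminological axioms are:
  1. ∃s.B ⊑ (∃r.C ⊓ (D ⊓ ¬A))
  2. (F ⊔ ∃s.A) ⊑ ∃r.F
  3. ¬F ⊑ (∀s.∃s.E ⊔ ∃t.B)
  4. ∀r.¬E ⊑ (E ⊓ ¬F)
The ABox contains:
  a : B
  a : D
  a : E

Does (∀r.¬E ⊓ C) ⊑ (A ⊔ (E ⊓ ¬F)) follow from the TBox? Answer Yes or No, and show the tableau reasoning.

Yes

1. (∀r.¬E ⊓ C) ⊑ (A ⊔ (E ⊓ ¬F))  ⇔  ((∀r.¬E ⊓ C) ⊓ (¬A ⊓ (¬E ⊔ F))) unsat w.r.t. T
   all branches close; clash {F, ¬F} at x₀
2. Hence (∀r.¬E ⊓ C) ⊑ (A ⊔ (E ⊓ ¬F)): entailed.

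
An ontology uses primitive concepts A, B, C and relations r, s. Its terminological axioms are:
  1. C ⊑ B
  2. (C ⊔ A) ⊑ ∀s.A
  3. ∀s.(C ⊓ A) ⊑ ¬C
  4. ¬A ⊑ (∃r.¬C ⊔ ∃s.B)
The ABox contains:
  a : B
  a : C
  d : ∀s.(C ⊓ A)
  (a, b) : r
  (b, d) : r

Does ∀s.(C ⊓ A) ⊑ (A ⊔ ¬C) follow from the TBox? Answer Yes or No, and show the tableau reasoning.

Yes

1. ∀s.(C ⊓ A) ⊑ (A ⊔ ¬C)  ⇔  (∀s.(C ⊓ A) ⊓ (¬A ⊓ C)) unsat w.r.t. T
   all branches close; clash {C, ¬C} at x₀
2. Hence ∀s.(C ⊓ A) ⊑ (A ⊔ ¬C): entailed.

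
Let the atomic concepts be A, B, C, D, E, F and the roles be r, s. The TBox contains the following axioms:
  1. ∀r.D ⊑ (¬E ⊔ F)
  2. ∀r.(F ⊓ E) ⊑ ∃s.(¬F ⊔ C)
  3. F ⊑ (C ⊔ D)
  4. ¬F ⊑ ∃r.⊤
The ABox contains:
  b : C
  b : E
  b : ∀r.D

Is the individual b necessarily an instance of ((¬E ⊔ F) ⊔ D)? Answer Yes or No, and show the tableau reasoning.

1. b : ((¬E ⊔ F) ⊔ D)?  L(b) = {C, E, ∀r.D} ∪ {((E ⊓ ¬F) ⊓ ¬D)}
   clash {F, ¬F} at b — b ∈ ((¬E ⊔ F) ⊔ D)
2. Hence b : ((¬E ⊔ F) ⊔ D): entailed.

Yes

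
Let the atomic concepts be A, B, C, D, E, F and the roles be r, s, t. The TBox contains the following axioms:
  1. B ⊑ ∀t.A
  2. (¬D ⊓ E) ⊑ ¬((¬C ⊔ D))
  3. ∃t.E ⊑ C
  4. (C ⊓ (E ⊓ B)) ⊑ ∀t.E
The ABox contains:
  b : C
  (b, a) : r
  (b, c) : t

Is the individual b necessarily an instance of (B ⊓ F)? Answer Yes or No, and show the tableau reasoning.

1. b : (B ⊓ F)?  L(b) = {C} ∪ {(¬B ⊔ ¬F)}
   open: L(b) ⊇ {C, D, ¬B} — b ∉ (B ⊓ F) possible
2. Hence b : (B ⊓ F): not entailed.

No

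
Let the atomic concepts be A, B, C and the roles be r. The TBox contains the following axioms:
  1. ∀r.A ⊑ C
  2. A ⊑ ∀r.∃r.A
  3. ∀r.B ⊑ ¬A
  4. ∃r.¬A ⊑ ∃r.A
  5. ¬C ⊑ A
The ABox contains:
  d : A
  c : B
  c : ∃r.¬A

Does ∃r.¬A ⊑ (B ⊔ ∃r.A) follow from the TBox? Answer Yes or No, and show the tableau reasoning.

1. ∃r.¬A ⊑ (B ⊔ ∃r.A)  ⇔  (∃r.¬A ⊓ (¬B ⊓ ∀r.¬A)) unsat w.r.t. T
   all branches close; clash {A, ¬A} at x₀
2. Hence ∃r.¬A ⊑ (B ⊔ ∃r.A): entailed.

Yes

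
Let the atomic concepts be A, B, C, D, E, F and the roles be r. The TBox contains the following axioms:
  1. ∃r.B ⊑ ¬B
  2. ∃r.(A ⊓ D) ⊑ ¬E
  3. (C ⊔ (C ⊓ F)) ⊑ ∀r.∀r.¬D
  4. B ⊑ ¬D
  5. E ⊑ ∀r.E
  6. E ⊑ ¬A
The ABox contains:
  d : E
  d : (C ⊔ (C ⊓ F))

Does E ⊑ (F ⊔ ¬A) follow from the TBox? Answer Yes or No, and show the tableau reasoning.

1. E ⊑ (F ⊔ ¬A)  ⇔  (E ⊓ (¬F ⊓ A)) unsat w.r.t. T
   all branches close; clash {A, ¬A} at x₀
2. Hence E ⊑ (F ⊔ ¬A): entailed.

Yes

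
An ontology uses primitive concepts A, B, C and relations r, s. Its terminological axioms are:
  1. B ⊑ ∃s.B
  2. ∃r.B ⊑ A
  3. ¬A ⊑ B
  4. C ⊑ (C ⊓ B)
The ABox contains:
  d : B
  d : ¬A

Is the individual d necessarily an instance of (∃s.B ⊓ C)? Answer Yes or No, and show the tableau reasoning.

1. d : (∃s.B ⊓ C)?  L(d) = {B, ¬A} ∪ {(∀s.¬B ⊔ ¬C)}
   apply at d: B⊑∃s.B
   open: L(d) ⊇ {B, ¬A, ¬C, ∀r.¬B, ∃s.B} (+ ∃-successors) — d ∉ (∃s.B ⊓ C) possible
2. Hence d : (∃s.B ⊓ C): not entailed.

No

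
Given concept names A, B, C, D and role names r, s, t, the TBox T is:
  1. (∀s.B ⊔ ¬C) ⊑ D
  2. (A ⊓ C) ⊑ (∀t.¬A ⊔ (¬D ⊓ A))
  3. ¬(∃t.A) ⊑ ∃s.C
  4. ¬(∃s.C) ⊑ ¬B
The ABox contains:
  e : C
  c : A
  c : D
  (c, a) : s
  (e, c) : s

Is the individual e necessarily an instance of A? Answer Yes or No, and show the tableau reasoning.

No

1. e : A?  L(e) = {C} ∪ {¬A}
   open: L(e) ⊇ {C, ¬A, ∃s.C, ∃s.¬B} (+ ∃-successors) — e ∉ A possible
2. Hence e : A: not entailed.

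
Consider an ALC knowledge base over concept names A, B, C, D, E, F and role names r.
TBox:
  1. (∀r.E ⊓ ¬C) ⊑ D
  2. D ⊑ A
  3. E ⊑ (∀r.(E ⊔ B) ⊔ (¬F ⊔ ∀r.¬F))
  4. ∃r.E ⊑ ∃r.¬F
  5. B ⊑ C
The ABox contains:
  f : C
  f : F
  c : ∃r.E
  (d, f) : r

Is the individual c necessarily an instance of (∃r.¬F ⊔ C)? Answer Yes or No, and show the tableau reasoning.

Yes

1. c : (∃r.¬F ⊔ C)?  L(c) = {∃r.E} ∪ {(∀r.F ⊓ ¬C)}
   clash {C, ¬C} at c — c ∈ (∃r.¬F ⊔ C)
2. Hence c : (∃r.¬F ⊔ C): entailed.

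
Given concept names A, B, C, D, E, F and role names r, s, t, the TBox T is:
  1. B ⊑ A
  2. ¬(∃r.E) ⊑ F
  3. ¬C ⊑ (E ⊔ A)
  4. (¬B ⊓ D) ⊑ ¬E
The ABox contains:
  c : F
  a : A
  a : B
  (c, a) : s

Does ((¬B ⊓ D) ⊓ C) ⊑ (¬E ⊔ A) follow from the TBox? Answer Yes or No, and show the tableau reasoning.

1. ((¬B ⊓ D) ⊓ C) ⊑ (¬E ⊔ A)  ⇔  (((¬B ⊓ D) ⊓ C) ⊓ (E ⊓ ¬A)) unsat w.r.t. T
   all branches close; clash {E, ¬E} at x₀
2. Hence ((¬B ⊓ D) ⊓ C) ⊑ (¬E ⊔ A): entailed.

Yes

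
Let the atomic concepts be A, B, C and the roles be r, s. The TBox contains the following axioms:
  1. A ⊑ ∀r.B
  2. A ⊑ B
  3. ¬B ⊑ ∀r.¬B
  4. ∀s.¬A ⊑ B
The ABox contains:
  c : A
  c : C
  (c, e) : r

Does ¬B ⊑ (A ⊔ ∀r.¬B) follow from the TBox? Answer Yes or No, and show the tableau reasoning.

Yes

1. ¬B ⊑ (A ⊔ ∀r.¬B)  ⇔  (¬B ⊓ (¬A ⊓ ∃r.B)) unsat w.r.t. T
   all branches close; clash {B, ¬B} at x₀
2. Hence ¬B ⊑ (A ⊔ ∀r.¬B): entailed.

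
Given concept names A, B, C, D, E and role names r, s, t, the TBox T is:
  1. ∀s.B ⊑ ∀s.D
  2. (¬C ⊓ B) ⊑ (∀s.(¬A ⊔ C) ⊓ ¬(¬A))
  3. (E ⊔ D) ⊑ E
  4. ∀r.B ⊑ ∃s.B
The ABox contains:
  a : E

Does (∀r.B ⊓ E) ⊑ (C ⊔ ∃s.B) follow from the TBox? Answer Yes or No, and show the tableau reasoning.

Yes

1. (∀r.B ⊓ E) ⊑ (C ⊔ ∃s.B)  ⇔  ((∀r.B ⊓ E) ⊓ (¬C ⊓ ∀s.¬B)) unsat w.r.t. T
   all branches close; clash {B, ¬B} at an ∃-successor
2. Hence (∀r.B ⊓ E) ⊑ (C ⊔ ∃s.B): entailed.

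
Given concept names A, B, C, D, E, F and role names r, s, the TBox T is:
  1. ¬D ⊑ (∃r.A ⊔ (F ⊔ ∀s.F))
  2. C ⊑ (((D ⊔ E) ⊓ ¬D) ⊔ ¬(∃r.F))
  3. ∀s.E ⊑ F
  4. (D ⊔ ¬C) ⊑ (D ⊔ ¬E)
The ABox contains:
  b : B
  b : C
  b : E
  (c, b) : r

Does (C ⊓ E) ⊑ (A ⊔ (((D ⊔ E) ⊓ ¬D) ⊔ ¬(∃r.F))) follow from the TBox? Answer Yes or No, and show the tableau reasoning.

Yes

1. (C ⊓ E) ⊑ (A ⊔ (((D ⊔ E) ⊓ ¬D) ⊔ ¬(∃r.F)))  ⇔  ((C ⊓ E) ⊓ (¬A ⊓ (((¬D ⊓ ¬E) ⊔ D) ⊓ ∃r.F))) unsat w.r.t. T
   all branches close; clash {E, ¬E} at x₀
2. Hence (C ⊓ E) ⊑ (A ⊔ (((D ⊔ E) ⊓ ¬D) ⊔ ¬(∃r.F))): entailed.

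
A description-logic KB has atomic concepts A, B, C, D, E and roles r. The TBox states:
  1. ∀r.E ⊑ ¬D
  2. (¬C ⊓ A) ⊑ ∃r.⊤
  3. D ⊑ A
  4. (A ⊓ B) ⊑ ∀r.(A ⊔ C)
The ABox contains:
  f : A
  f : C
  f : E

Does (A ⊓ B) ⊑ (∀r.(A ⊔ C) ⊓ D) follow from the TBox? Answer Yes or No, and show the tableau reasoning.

1. (A ⊓ B) ⊑ (∀r.(A ⊔ C) ⊓ D)  ⇔  ((A ⊓ B) ⊓ (∃r.(¬A ⊓ ¬C) ⊔ ¬D)) unsat w.r.t. T
   apply at x₀: (A ⊓ B)⊑∀r.(A ⊔ C)
   open: L(x₀) ⊇ {A, B, C, ¬D, ∀r.(A ⊔ C), …} (+ ∃-successors)
2. Hence (A ⊓ B) ⊑ (∀r.(A ⊔ C) ⊓ D): not entailed.

No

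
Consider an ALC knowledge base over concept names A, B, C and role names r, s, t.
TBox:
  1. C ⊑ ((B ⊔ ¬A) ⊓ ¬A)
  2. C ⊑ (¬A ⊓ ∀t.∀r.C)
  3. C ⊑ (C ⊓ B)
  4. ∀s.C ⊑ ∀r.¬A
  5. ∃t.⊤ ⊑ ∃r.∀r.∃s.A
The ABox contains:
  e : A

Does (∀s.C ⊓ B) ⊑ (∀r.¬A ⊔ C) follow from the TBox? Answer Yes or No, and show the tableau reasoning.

1. (∀s.C ⊓ B) ⊑ (∀r.¬A ⊔ C)  ⇔  ((∀s.C ⊓ B) ⊓ (∃r.A ⊓ ¬C)) unsat w.r.t. T
   all branches close; clash {A, ¬A} at an ∃-successor
2. Hence (∀s.C ⊓ B) ⊑ (∀r.¬A ⊔ C): entailed.

Yes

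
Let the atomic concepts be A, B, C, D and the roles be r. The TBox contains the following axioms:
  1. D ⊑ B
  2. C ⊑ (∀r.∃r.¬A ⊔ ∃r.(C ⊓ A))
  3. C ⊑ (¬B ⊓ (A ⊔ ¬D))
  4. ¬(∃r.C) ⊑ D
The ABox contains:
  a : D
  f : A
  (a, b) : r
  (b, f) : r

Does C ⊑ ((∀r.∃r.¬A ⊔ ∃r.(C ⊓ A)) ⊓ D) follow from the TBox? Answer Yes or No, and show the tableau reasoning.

No

1. C ⊑ ((∀r.∃r.¬A ⊔ ∃r.(C ⊓ A)) ⊓ D)  ⇔  (C ⊓ ((∃r.∀r.A ⊓ ∀r.(¬C ⊔ ¬A)) ⊔ ¬D)) unsat w.r.t. T
   apply at x₀: C⊑(∀r.∃r.¬A ⊔ ∃r.(C ⊓ A)); C⊑(¬B ⊓ (A ⊔ ¬D))
   open: L(x₀) ⊇ {C, ¬B, ¬D, ∀r.∃r.¬A, ∃r.C} (+ ∃-successors)
2. Hence C ⊑ ((∀r.∃r.¬A ⊔ ∃r.(C ⊓ A)) ⊓ D): not entailed.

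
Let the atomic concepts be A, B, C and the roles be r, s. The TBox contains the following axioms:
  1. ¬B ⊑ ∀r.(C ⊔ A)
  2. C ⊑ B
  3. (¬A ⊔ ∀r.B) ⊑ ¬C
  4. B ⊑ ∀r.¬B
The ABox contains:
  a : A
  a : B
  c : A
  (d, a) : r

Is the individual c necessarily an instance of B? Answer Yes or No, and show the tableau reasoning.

1. c : B?  L(c) = {A} ∪ {¬B}
   apply at c: ¬B⊑∀r.(C ⊔ A)
   open: L(c) ⊇ {A, ¬B, ¬C, ∀r.(C ⊔ A)} — c ∉ B possible
2. Hence c : B: not entailed.

No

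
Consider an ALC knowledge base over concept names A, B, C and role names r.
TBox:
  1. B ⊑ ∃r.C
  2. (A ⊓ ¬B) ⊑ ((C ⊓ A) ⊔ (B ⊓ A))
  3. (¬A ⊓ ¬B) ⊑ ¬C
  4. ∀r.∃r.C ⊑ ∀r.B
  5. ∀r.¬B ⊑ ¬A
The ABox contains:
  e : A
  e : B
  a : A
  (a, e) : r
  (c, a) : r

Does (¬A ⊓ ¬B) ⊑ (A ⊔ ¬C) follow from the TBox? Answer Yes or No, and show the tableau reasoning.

Yes

1. (¬A ⊓ ¬B) ⊑ (A ⊔ ¬C)  ⇔  ((¬A ⊓ ¬B) ⊓ (¬A ⊓ C)) unsat w.r.t. T
   all branches close; clash {C, ¬C} at x₀
2. Hence (¬A ⊓ ¬B) ⊑ (A ⊔ ¬C): entailed.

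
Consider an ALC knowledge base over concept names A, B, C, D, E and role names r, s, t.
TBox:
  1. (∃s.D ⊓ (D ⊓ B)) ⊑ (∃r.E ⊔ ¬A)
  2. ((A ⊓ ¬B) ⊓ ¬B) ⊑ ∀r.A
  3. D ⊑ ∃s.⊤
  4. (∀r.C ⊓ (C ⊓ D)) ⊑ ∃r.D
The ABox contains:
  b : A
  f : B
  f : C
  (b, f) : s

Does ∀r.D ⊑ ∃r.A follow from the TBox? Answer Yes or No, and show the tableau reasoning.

1. ∀r.D ⊑ ∃r.A  ⇔  (∀r.D ⊓ ∀r.¬A) unsat w.r.t. T
   open: L(x₀) ⊇ {¬A, ¬D, ∀r.D, ∀r.¬A, ∀s.¬D, …} (+ ∃-successors)
2. Hence ∀r.D ⊑ ∃r.A: not entailed.

No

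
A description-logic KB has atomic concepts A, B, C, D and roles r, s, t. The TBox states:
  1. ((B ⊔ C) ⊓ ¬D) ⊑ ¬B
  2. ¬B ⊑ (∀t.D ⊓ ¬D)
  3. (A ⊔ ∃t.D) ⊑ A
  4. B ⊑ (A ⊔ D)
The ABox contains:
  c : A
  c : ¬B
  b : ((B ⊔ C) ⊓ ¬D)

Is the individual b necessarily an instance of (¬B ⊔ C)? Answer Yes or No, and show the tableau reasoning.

1. b : (¬B ⊔ C)?  L(b) = {((B ⊔ C) ⊓ ¬D)} ∪ {(B ⊓ ¬C)}
   clash {D, ¬D} at b — b ∈ (¬B ⊔ C)
2. Hence b : (¬B ⊔ C): entailed.

Yes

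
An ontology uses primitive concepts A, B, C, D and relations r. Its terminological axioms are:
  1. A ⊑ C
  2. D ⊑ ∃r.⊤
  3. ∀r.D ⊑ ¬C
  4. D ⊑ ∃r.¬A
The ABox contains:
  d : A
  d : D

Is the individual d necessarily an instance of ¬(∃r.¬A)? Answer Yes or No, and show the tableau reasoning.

1. d : ¬(∃r.¬A)?  L(d) = {A, D} ∪ {∃r.¬A}
   apply at d: A⊑C; D⊑∃r.⊤
   open: L(d) ⊇ {A, C, D, ∃r.¬A, ∃r.¬D, …} (+ ∃-successors) — d ∉ ¬(∃r.¬A) possible
2. Hence d : ¬(∃r.¬A): not entailed.

No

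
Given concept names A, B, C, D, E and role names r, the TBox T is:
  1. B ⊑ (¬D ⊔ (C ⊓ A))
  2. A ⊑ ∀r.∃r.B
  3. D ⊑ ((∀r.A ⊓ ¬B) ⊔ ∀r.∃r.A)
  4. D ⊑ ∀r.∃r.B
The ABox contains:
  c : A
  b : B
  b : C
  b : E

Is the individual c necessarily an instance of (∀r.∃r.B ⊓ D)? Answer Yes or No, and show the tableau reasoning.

1. c : (∀r.∃r.B ⊓ D)?  L(c) = {A} ∪ {(∃r.∀r.¬B ⊔ ¬D)}
   apply at c: A⊑∀r.∃r.B
   open: L(c) ⊇ {A, ¬B, ¬D, ∀r.∃r.B} — c ∉ (∀r.∃r.B ⊓ D) possible
2. Hence c : (∀r.∃r.B ⊓ D): not entailed.

No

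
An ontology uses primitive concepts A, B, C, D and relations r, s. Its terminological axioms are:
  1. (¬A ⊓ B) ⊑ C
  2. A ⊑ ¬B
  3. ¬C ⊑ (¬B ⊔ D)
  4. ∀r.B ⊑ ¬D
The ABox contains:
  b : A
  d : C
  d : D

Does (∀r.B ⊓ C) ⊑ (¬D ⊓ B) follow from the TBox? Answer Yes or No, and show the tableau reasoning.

No

1. (∀r.B ⊓ C) ⊑ (¬D ⊓ B)  ⇔  ((∀r.B ⊓ C) ⊓ (D ⊔ ¬B)) unsat w.r.t. T
   apply at x₀: ∀r.B⊑¬D
   open: L(x₀) ⊇ {C, ¬B, ¬D, ∀r.B}
2. Hence (∀r.B ⊓ C) ⊑ (¬D ⊓ B): not entailed.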